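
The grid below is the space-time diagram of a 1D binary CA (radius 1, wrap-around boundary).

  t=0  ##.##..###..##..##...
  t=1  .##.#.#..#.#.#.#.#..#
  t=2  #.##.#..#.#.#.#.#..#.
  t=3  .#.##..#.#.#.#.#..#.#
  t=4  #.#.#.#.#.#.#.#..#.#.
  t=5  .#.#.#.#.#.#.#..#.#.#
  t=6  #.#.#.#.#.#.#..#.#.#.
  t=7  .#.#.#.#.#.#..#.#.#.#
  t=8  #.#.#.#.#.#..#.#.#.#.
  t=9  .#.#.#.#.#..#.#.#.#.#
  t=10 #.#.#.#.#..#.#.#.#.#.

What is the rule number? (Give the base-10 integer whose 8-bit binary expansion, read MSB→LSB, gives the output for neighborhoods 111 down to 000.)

  [7] ### => .  t=0,i=8
  [6] ##. => #  t=0,i=1
  [5] #.# => #  t=0,i=2
  [4] #.. => .  t=0,i=5
  [3] .## => .  t=0,i=0
  [2] .#. => .  t=1,i=4
  [1] ..# => #  t=0,i=6
  [0] ... => .  t=0,i=19
  bits 01100010 = 98

98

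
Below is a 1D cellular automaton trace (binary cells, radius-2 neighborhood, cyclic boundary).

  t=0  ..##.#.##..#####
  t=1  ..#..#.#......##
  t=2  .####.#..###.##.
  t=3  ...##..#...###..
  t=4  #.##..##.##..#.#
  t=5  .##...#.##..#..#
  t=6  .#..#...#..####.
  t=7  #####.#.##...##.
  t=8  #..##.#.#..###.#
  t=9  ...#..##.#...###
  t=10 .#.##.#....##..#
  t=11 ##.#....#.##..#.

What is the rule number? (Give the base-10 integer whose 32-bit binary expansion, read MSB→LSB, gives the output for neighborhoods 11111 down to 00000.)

2028406361

  [31] ##### => .  t=0,i=13
  [30] ####. => #  t=0,i=14
  [29] ###.# => #  t=2,i=4
  [28] ###.. => #  t=0,i=15
  [27] ##.## => #  t=2,i=12
  [26] ##.#. => .  t=0,i=4
  [25] ##..# => .  t=0,i=0
  [24] ##... => .  t=3,i=14
  [23] #.### => #  t=7,i=0
  [22] #.##. => #  t=0,i=7
  [21] #.#.# => #  t=0,i=5
  [20] #.#.. => .  t=1,i=7
  [19] #..## => .  t=0,i=1
  [18] #..#. => #  t=1,i=1
  [17] #...# => #  t=3,i=9
  [16] #.... => #  t=1,i=9
  [15] .#### => .  t=0,i=12
  [14] .###. => .  t=2,i=10
  [13] .##.# => .  t=0,i=3
  [12] .##.. => .  t=0,i=8
  [11] .#.## => .  t=0,i=6
  [10] .#.#. => #  t=1,i=6
  [9] .#..# => #  t=1,i=3
  [8] .#... => .  t=1,i=8
  [7] ..### => .  t=0,i=11
  [6] ..##. => #  t=0,i=2
  [5] ..#.# => .  t=1,i=5
  [4] ..#.. => #  t=1,i=2
  [3] ...## => #  t=1,i=13
  [2] ...#. => .  t=5,i=5
  [1] ....# => .  t=1,i=12
  [0] ..... => #  t=1,i=10
  bits 01111000111001110000011001011001 = 2028406361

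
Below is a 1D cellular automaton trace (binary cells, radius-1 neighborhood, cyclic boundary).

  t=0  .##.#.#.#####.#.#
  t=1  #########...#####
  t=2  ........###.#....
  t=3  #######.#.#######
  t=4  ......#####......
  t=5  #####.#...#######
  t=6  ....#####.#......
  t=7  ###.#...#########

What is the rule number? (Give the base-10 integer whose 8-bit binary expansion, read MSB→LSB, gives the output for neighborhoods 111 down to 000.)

125

  ###|.  b7=0 t=0,i=9
  ##.|#  b6=1 t=0,i=2
  #.#|#  b5=1 t=0,i=0
  #..|#  b4=1 t=1,i=9
  .##|#  b3=1 t=0,i=1
  .#.|#  b2=1 t=0,i=4
  ..#|.  b1=0 t=1,i=11
  ...|#  b0=1 t=1,i=10
  bits 01111101 = 125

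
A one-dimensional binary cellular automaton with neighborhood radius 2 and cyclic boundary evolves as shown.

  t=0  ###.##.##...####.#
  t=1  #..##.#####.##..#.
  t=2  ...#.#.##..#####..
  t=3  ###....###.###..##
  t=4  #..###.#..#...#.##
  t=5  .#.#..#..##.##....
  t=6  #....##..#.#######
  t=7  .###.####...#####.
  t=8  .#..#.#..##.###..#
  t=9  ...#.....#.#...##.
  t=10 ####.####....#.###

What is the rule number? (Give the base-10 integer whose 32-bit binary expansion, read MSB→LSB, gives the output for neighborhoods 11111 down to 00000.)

  ##### -> #   bit 31 = 1  t=1,i=8
  ####. -> .   bit 30 = 0  t=0,i=1
  ###.# -> .   bit 29 = 0  t=0,i=2
  ###.. -> .   bit 28 = 0  t=2,i=15
  ##.## -> #   bit 27 = 1  t=0,i=3
  ##.#. -> #   bit 26 = 1  t=4,i=6
  ##..# -> #   bit 25 = 1  t=1,i=14
  ##... -> #   bit 24 = 1  t=0,i=9
  #.### -> .   bit 23 = 0  t=0,i=17
  #.##. -> #   bit 22 = 1  t=0,i=4
  #.#.# -> .   bit 21 = 0  t=2,i=5
  #.#.. -> .   bit 20 = 0  t=1,i=0
  #..## -> .   bit 19 = 0  t=1,i=2
  #..#. -> #   bit 18 = 1  t=1,i=15
  #...# -> #   bit 17 = 1  t=0,i=10
  #.... -> #   bit 16 = 1  t=2,i=17
  .#### -> #   bit 15 = 1  t=0,i=0
  .###. -> .   bit 14 = 0  t=3,i=8
  .##.# -> .   bit 13 = 0  t=0,i=5
  .##.. -> #   bit 12 = 1  t=0,i=8
  .#.## -> .   bit 11 = 0  t=2,i=6
  .#.#. -> .   bit 10 = 0  t=1,i=17
  .#..# -> .   bit 9 = 0  t=1,i=1
  .#... -> .   bit 8 = 0  t=4,i=11
  ..### -> #   bit 7 = 1  t=0,i=12
  ..##. -> #   bit 6 = 1  t=1,i=3
  ..#.# -> .   bit 5 = 0  t=1,i=16
  ..#.. -> #   bit 4 = 1  t=4,i=10
  ...## -> .   bit 3 = 0  t=0,i=11
  ...#. -> #   bit 2 = 1  t=2,i=2
  ....# -> #   bit 1 = 1  t=2,i=1
  ..... -> #   bit 0 = 1  t=2,i=0
  bits 10001111010001111001000011010111 = 2403832023

2403832023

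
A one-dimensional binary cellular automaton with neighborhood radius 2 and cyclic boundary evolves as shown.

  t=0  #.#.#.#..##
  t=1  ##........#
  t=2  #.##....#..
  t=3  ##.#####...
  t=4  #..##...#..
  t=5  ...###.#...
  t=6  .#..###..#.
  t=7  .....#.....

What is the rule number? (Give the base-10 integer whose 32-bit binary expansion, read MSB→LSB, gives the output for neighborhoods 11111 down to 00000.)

  [31] ##### => .  t=3,i=5
  [30] ####. => .  t=3,i=6
  [29] ###.# => #  t=0,i=0
  [28] ###.. => .  t=1,i=1
  [27] ##.## => .  t=3,i=2
  [26] ##.#. => #  t=0,i=1
  [25] ##..# => .  t=6,i=7
  [24] ##... => #  t=1,i=2
  [23] #.### => #  t=3,i=3
  [22] #.##. => .  t=2,i=2
  [21] #.#.# => .  t=0,i=2
  [20] #.#.. => .  t=0,i=6
  [19] #..## => .  t=0,i=8
  [18] #..#. => .  t=2,i=10
  [17] #...# => .  t=3,i=9
  [16] #.... => #  t=1,i=3
  [15] .#### => #  t=3,i=4
  [14] .###. => #  t=0,i=10
  [13] .##.# => .  t=3,i=1
  [12] .##.. => #  t=2,i=3
  [11] .#.## => #  t=2,i=1
  [10] .#.#. => .  t=0,i=3
  [9] .#..# => .  t=0,i=7
  [8] .#... => .  t=5,i=8
  [7] ..### => .  t=0,i=9
  [6] ..##. => #  t=3,i=0
  [5] ..#.# => #  t=2,i=0
  [4] ..#.. => .  t=2,i=8
  [3] ...## => .  t=1,i=9
  [2] ...#. => #  t=2,i=7
  [1] ....# => #  t=1,i=8
  [0] ..... => .  t=1,i=4
  bits 00100101100000011101100001100110 = 629266534

629266534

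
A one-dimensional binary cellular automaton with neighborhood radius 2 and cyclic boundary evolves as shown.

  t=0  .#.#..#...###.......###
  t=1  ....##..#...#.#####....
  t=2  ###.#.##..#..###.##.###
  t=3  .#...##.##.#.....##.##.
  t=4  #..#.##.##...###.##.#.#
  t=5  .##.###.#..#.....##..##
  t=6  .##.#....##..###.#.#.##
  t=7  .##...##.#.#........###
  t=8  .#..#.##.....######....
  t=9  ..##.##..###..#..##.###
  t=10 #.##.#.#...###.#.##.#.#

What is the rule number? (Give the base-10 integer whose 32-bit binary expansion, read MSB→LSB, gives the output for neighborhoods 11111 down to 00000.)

  [31] ##### => .  t=1,i=16
  [30] ####. => #  t=1,i=17
  [29] ###.# => .  t=0,i=22
  [28] ###.. => #  t=0,i=12
  [27] ##.## => .  t=2,i=16
  [26] ##.#. => .  t=0,i=0
  [25] ##..# => #  t=1,i=6
  [24] ##... => .  t=0,i=13
  [23] #.### => #  t=1,i=14
  [22] #.##. => #  t=2,i=6
  [21] #.#.# => .  t=0,i=1
  [20] #.#.. => .  t=0,i=3
  [19] #..## => .  t=2,i=12
  [18] #..#. => #  t=0,i=5
  [17] #...# => #  t=0,i=8
  [16] #.... => #  t=0,i=14
  [15] .#### => #  t=1,i=15
  [14] .###. => .  t=0,i=11
  [13] .##.# => #  t=2,i=18
  [12] .##.. => .  t=1,i=5
  [11] .#.## => #  t=1,i=13
  [10] .#.#. => .  t=0,i=2
  [9] .#..# => #  t=0,i=4
  [8] .#... => .  t=0,i=7
  [7] ..### => .  t=0,i=10
  [6] ..##. => #  t=1,i=4
  [5] ..#.# => .  t=1,i=12
  [4] ..#.. => .  t=0,i=6
  [3] ...## => .  t=0,i=9
  [2] ...#. => .  t=1,i=11
  [1] ....# => #  t=0,i=18
  [0] ..... => #  t=0,i=15
  bits 01010010110001111010101001000011 = 1388816963

1388816963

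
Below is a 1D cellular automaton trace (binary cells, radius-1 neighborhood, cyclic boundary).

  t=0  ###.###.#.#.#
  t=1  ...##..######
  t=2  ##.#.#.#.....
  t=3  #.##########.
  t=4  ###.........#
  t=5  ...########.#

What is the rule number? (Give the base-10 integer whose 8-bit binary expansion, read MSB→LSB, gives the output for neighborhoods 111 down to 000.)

61

  ###|.  b7=0 t=0,i=0
  ##.|.  b6=0 t=0,i=2
  #.#|#  b5=1 t=0,i=3
  #..|#  b4=1 t=1,i=0
  .##|#  b3=1 t=0,i=4
  .#.|#  b2=1 t=0,i=8
  ..#|.  b1=0 t=1,i=2
  ...|#  b0=1 t=1,i=1
  bits 00111101 = 61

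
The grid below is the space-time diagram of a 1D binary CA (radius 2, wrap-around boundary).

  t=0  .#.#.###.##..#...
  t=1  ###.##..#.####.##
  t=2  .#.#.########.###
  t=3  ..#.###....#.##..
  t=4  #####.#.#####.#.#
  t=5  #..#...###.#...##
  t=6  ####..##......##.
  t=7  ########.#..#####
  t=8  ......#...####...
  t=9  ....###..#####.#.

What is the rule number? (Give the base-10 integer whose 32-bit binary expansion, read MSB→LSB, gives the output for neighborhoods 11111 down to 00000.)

  #####|.  b31=0 t=1,i=0
  ####.|#  b30=1 t=1,i=1
  ###.#|.  b29=0 t=0,i=7
  ###..|#  b28=1 t=3,i=6
  ##.##|#  b27=1 t=0,i=8
  ##.#.|.  b26=0 t=2,i=0
  ##..#|#  b25=1 t=0,i=11
  ##...|.  b24=0 t=3,i=7
  #.###|#  b23=1 t=0,i=5
  #.##.|.  b22=0 t=0,i=9
  #.#.#|.  b21=0 t=0,i=3
  #.#..|.  b20=0 t=5,i=11
  #..##|#  b19=1 t=6,i=5
  #..#.|#  b18=1 t=0,i=12
  #...#|.  b17=0 t=5,i=5
  #....|#  b16=1 t=0,i=15
  .####|#  b15=1 t=1,i=11
  .###.|.  b14=0 t=0,i=6
  .##.#|#  b13=1 t=6,i=15
  .##..|#  b12=1 t=0,i=10
  .#.##|#  b11=1 t=0,i=4
  .#.#.|#  b10=1 t=0,i=2
  .#..#|#  b9=1 t=7,i=10
  .#...|.  b8=0 t=0,i=14
  ..###|#  b7=1 t=5,i=7
  ..##.|#  b6=1 t=6,i=6
  ..#.#|#  b5=1 t=0,i=1
  ..#..|#  b4=1 t=0,i=13
  ...##|#  b3=1 t=5,i=6
  ...#.|#  b2=1 t=0,i=0
  ....#|#  b1=1 t=0,i=16
  .....|.  b0=0 t=6,i=10
  bits 01011010100011011011111011111110 = 1519238910

1519238910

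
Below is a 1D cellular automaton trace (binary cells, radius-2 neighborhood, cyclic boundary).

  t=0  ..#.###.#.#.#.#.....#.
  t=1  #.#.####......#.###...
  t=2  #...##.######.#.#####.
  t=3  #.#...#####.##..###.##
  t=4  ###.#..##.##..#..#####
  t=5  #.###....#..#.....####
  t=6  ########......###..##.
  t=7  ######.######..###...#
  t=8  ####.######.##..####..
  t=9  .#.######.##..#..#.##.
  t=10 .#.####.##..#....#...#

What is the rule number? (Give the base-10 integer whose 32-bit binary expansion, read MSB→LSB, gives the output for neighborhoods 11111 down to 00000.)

3214131235

  #####|#  b31=1 t=2,i=9
  ####.|.  b30=0 t=1,i=6
  ###.#|#  b29=1 t=0,i=6
  ###..|#  b28=1 t=1,i=7
  ##.##|#  b27=1 t=2,i=6
  ##.#.|#  b26=1 t=0,i=7
  ##..#|#  b25=1 t=3,i=14
  ##...|#  b24=1 t=1,i=8
  #.###|#  b23=1 t=0,i=4
  #.##.|.  b22=0 t=3,i=12
  #.#.#|.  b21=0 t=0,i=8
  #.#..|#  b20=1 t=0,i=14
  #..##|.  b19=0 t=3,i=15
  #..#.|.  b18=0 t=4,i=13
  #...#|#  b17=1 t=0,i=0
  #....|#  b16=1 t=0,i=16
  .####|#  b15=1 t=1,i=5
  .###.|#  b14=1 t=0,i=5
  .##.#|.  b13=0 t=2,i=5
  .##..|.  b12=0 t=3,i=13
  .#.##|.  b11=0 t=0,i=3
  .#.#.|.  b10=0 t=0,i=9
  .#..#|.  b9=0 t=4,i=5
  .#...|.  b8=0 t=0,i=15
  ..###|.  b7=0 t=3,i=6
  ..##.|.  b6=0 t=2,i=4
  ..#.#|#  b5=1 t=0,i=2
  ..#..|.  b4=0 t=0,i=20
  ...##|.  b3=0 t=2,i=3
  ...#.|.  b2=0 t=0,i=1
  ....#|#  b1=1 t=0,i=18
  .....|#  b0=1 t=0,i=17
  bits 10111111100100111100000000100011 = 3214131235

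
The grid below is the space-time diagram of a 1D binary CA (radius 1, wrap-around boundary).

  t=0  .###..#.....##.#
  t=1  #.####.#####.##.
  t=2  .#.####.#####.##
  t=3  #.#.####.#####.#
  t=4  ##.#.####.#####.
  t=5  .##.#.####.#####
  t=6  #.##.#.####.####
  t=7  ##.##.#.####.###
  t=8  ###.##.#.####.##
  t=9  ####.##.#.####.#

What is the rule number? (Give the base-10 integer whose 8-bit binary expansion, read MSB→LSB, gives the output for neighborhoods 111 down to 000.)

  ### -> #   bit 7 = 1  t=0,i=2
  ##. -> #   bit 6 = 1  t=0,i=3
  #.# -> #   bit 5 = 1  t=0,i=0
  #.. -> #   bit 4 = 1  t=0,i=4
  .## -> .   bit 3 = 0  t=0,i=1
  .#. -> .   bit 2 = 0  t=0,i=6
  ..# -> #   bit 1 = 1  t=0,i=5
  ... -> #   bit 0 = 1  t=0,i=8
  bits 11110011 = 243

243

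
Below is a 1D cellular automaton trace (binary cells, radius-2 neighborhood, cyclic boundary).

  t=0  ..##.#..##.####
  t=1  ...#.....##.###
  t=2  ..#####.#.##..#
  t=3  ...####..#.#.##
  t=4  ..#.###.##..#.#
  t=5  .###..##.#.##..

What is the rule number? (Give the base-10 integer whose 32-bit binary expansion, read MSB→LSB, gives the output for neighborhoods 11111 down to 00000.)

  #####|#  b31=1 t=2,i=4
  ####.|#  b30=1 t=0,i=13
  ###.#|#  b29=1 t=2,i=6
  ###..|#  b28=1 t=0,i=14
  ##.##|#  b27=1 t=0,i=10
  ##.#.|.  b26=0 t=0,i=4
  ##..#|.  b25=0 t=0,i=0
  ##...|.  b24=0 t=1,i=0
  #.###|.  b23=0 t=0,i=11
  #.##.|.  b22=0 t=2,i=10
  #.#.#|.  b21=0 t=2,i=8
  #.#..|.  b20=0 t=0,i=5
  #..##|.  b19=0 t=0,i=1
  #..#.|#  b18=1 t=2,i=13
  #...#|.  b17=0 t=1,i=1
  #....|#  b16=1 t=1,i=5
  .####|#  b15=1 t=0,i=12
  .###.|.  b14=0 t=1,i=13
  .##.#|#  b13=1 t=0,i=3
  .##..|#  b12=1 t=2,i=11
  .#.##|#  b11=1 t=2,i=9
  .#.#.|.  b10=0 t=3,i=10
  .#..#|.  b9=0 t=0,i=6
  .#...|#  b8=1 t=1,i=4
  ..###|.  b7=0 t=2,i=2
  ..##.|.  b6=0 t=0,i=2
  ..#.#|#  b5=1 t=3,i=9
  ..#..|#  b4=1 t=1,i=3
  ...##|#  b3=1 t=1,i=8
  ...#.|#  b2=1 t=1,i=2
  ....#|.  b1=0 t=1,i=7
  .....|#  b0=1 t=1,i=6
  bits 11111000000001011011100100111101 = 4161124669

4161124669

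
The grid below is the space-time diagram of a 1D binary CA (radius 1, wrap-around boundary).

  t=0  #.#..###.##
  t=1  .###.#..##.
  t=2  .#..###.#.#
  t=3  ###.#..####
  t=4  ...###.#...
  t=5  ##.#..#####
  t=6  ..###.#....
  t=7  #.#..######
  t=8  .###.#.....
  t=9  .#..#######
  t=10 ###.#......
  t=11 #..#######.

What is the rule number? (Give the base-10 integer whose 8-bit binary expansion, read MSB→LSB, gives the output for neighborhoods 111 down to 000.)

  [7] ### => .  t=0,i=6
  [6] ##. => .  t=0,i=0
  [5] #.# => #  t=0,i=1
  [4] #.. => #  t=0,i=3
  [3] .## => #  t=0,i=5
  [2] .#. => #  t=0,i=2
  [1] ..# => .  t=0,i=4
  [0] ... => #  t=4,i=0
  bits 00111101 = 61

61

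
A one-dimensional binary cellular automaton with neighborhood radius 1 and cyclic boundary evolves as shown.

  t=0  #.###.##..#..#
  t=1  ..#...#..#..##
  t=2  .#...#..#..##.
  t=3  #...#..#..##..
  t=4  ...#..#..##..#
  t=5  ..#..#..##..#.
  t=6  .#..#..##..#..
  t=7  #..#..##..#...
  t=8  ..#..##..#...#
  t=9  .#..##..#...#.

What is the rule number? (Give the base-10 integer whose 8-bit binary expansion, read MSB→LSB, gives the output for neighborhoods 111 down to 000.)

  ### -> .   bit 7 = 0  t=0,i=3
  ##. -> .   bit 6 = 0  t=0,i=0
  #.# -> .   bit 5 = 0  t=0,i=1
  #.. -> .   bit 4 = 0  t=0,i=8
  .## -> #   bit 3 = 1  t=0,i=2
  .#. -> .   bit 2 = 0  t=0,i=10
  ..# -> #   bit 1 = 1  t=0,i=9
  ... -> .   bit 0 = 0  t=1,i=4
  bits 00001010 = 10

10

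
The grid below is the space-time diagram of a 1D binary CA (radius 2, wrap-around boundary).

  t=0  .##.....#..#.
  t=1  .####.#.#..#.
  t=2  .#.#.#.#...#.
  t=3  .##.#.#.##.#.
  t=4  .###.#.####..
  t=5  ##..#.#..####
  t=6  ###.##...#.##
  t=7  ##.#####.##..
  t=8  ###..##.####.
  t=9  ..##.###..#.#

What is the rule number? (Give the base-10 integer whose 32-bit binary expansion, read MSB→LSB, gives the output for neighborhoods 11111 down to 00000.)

3745725946

  #####|#  b31=1 t=5,i=11
  ####.|#  b30=1 t=1,i=3
  ###.#|.  b29=0 t=1,i=4
  ###..|#  b28=1 t=4,i=10
  ##.##|#  b27=1 t=6,i=3
  ##.#.|#  b26=1 t=1,i=5
  ##..#|#  b25=1 t=5,i=2
  ##...|#  b24=1 t=0,i=3
  #.###|.  b23=0 t=4,i=7
  #.##.|#  b22=1 t=3,i=8
  #.#.#|.  b21=0 t=1,i=6
  #.#..|.  b20=0 t=1,i=8
  #..##|.  b19=0 t=0,i=0
  #..#.|.  b18=0 t=0,i=10
  #...#|#  b17=1 t=2,i=9
  #....|#  b16=1 t=0,i=4
  .####|.  b15=0 t=1,i=2
  .###.|.  b14=0 t=4,i=2
  .##.#|#  b13=1 t=3,i=2
  .##..|#  b12=1 t=0,i=2
  .#.##|#  b11=1 t=3,i=7
  .#.#.|#  b10=1 t=1,i=7
  .#..#|.  b9=0 t=0,i=9
  .#...|#  b8=1 t=2,i=8
  ..###|#  b7=1 t=1,i=1
  ..##.|#  b6=1 t=0,i=1
  ..#.#|#  b5=1 t=2,i=1
  ..#..|#  b4=1 t=0,i=8
  ...##|#  b3=1 t=4,i=0
  ...#.|.  b2=0 t=0,i=7
  ....#|#  b1=1 t=0,i=6
  .....|.  b0=0 t=0,i=5
  bits 11011111010000110011110111111010 = 3745725946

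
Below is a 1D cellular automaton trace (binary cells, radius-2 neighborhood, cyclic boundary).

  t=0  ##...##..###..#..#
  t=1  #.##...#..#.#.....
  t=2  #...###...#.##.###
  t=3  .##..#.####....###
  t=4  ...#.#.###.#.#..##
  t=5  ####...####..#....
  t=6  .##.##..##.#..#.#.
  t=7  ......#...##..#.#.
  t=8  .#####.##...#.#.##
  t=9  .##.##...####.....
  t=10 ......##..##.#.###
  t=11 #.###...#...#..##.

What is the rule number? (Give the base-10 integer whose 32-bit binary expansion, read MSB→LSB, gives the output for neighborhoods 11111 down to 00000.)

1737670951

  [31] ##### => .  t=8,i=3
  [30] ####. => #  t=2,i=17
  [29] ###.# => #  t=3,i=17
  [28] ###.. => .  t=0,i=1
  [27] ##.## => .  t=2,i=14
  [26] ##.#. => #  t=4,i=10
  [25] ##..# => #  t=0,i=7
  [24] ##... => #  t=0,i=2
  [23] #.### => #  t=2,i=15
  [22] #.##. => .  t=1,i=2
  [21] #.#.# => .  t=4,i=5
  [20] #.#.. => #  t=1,i=12
  [19] #..## => .  t=0,i=8
  [18] #..#. => .  t=0,i=13
  [17] #...# => #  t=0,i=3
  [16] #.... => .  t=1,i=14
  [15] .#### => #  t=2,i=16
  [14] .###. => #  t=0,i=0
  [13] .##.# => .  t=2,i=13
  [12] .##.. => .  t=0,i=6
  [11] .#.## => .  t=1,i=1
  [10] .#.#. => .  t=1,i=11
  [9] .#..# => .  t=0,i=15
  [8] .#... => #  t=1,i=13
  [7] ..### => .  t=0,i=9
  [6] ..##. => .  t=0,i=5
  [5] ..#.# => #  t=1,i=0
  [4] ..#.. => .  t=0,i=14
  [3] ...## => .  t=0,i=4
  [2] ...#. => #  t=1,i=6
  [1] ....# => #  t=1,i=16
  [0] ..... => #  t=1,i=15
  bits 01100111100100101100000100100111 = 1737670951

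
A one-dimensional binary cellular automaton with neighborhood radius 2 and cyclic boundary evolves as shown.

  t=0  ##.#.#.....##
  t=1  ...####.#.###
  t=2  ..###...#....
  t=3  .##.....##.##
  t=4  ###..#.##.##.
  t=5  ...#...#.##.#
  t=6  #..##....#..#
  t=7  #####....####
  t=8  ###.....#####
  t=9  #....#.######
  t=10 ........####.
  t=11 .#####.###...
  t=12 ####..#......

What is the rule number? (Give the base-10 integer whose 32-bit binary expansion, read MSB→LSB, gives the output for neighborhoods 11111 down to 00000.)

2323159001

  nb #####: next=#  (t=7,i=0, bit31=1)
  nb ####.: next=.  (t=0,i=0, bit30=0)
  nb ###.#: next=.  (t=0,i=1, bit29=0)
  nb ###..: next=.  (t=1,i=12, bit28=0)
  nb ##.##: next=#  (t=3,i=0, bit27=1)
  nb ##.#.: next=.  (t=0,i=2, bit26=0)
  nb ##..#: next=#  (t=4,i=3, bit25=1)
  nb ##...: next=.  (t=1,i=0, bit24=0)
  nb #.###: next=.  (t=1,i=10, bit23=0)
  nb #.##.: next=#  (t=3,i=1, bit22=1)
  nb #.#.#: next=#  (t=0,i=3, bit21=1)
  nb #.#..: next=#  (t=0,i=5, bit20=1)
  nb #..##: next=#  (t=6,i=2, bit19=1)
  nb #..#.: next=.  (t=4,i=4, bit18=0)
  nb #...#: next=.  (t=1,i=1, bit17=0)
  nb #....: next=.  (t=0,i=7, bit16=0)
  nb .####: next=#  (t=0,i=12, bit15=1)
  nb .###.: next=.  (t=1,i=11, bit14=0)
  nb .##.#: next=.  (t=3,i=9, bit13=0)
  nb .##..: next=#  (t=3,i=2, bit12=1)
  nb .#.##: next=.  (t=1,i=9, bit11=0)
  nb .#.#.: next=#  (t=0,i=4, bit10=1)
  nb .#..#: next=#  (t=6,i=10, bit9=1)
  nb .#...: next=#  (t=0,i=6, bit8=1)
  nb ..###: next=#  (t=0,i=11, bit7=1)
  nb ..##.: next=#  (t=3,i=8, bit6=1)
  nb ..#.#: next=.  (t=4,i=5, bit5=0)
  nb ..#..: next=#  (t=2,i=8, bit4=1)
  nb ...##: next=#  (t=0,i=10, bit3=1)
  nb ...#.: next=.  (t=2,i=7, bit2=0)
  nb ....#: next=.  (t=0,i=9, bit1=0)
  nb .....: next=#  (t=0,i=8, bit0=1)
  bits 10001010011110001001011111011001 = 2323159001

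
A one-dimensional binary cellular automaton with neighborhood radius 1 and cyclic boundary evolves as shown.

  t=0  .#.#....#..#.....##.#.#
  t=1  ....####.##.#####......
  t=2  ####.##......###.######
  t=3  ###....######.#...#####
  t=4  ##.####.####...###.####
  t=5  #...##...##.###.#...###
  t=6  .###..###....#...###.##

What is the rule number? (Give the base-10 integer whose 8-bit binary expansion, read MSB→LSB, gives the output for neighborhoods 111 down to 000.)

147

  ### -> #   bit 7 = 1  t=1,i=5
  ##. -> .   bit 6 = 0  t=0,i=18
  #.# -> .   bit 5 = 0  t=0,i=0
  #.. -> #   bit 4 = 1  t=0,i=4
  .## -> .   bit 3 = 0  t=0,i=17
  .#. -> .   bit 2 = 0  t=0,i=1
  ..# -> #   bit 1 = 1  t=0,i=7
  ... -> #   bit 0 = 1  t=0,i=5
  bits 10010011 = 147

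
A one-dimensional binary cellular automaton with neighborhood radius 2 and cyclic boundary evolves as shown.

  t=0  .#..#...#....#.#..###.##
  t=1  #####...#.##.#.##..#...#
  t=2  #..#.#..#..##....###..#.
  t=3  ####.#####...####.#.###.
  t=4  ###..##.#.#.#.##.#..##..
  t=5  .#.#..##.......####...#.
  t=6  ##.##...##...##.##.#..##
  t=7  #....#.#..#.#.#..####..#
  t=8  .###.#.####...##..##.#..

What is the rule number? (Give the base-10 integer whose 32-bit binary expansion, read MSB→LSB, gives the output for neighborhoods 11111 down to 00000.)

  nb #####: next=.  (t=1,i=1, bit31=0)
  nb ####.: next=#  (t=1,i=3, bit30=1)
  nb ###.#: next=.  (t=0,i=20, bit29=0)
  nb ###..: next=.  (t=1,i=4, bit28=0)
  nb ##.##: next=.  (t=0,i=21, bit27=0)
  nb ##.#.: next=#  (t=0,i=0, bit26=1)
  nb ##..#: next=#  (t=1,i=17, bit25=1)
  nb ##...: next=#  (t=1,i=5, bit24=1)
  nb #.###: next=#  (t=3,i=0, bit23=1)
  nb #.##.: next=.  (t=0,i=22, bit22=0)
  nb #.#.#: next=.  (t=1,i=13, bit21=0)
  nb #.#..: next=#  (t=0,i=1, bit20=1)
  nb #..##: next=.  (t=0,i=17, bit19=0)
  nb #..#.: next=#  (t=0,i=3, bit18=1)
  nb #...#: next=.  (t=0,i=6, bit17=0)
  nb #....: next=#  (t=0,i=10, bit16=1)
  nb .####: next=#  (t=1,i=0, bit15=1)
  nb .###.: next=#  (t=0,i=19, bit14=1)
  nb .##.#: next=#  (t=0,i=23, bit13=1)
  nb .##..: next=.  (t=1,i=16, bit12=0)
  nb .#.##: next=.  (t=1,i=9, bit11=0)
  nb .#.#.: next=.  (t=0,i=14, bit10=0)
  nb .#..#: next=#  (t=0,i=2, bit9=1)
  nb .#...: next=.  (t=0,i=5, bit8=0)
  nb ..###: next=.  (t=0,i=18, bit7=0)
  nb ..##.: next=.  (t=2,i=11, bit6=0)
  nb ..#.#: next=#  (t=0,i=13, bit5=1)
  nb ..#..: next=#  (t=0,i=4, bit4=1)
  nb ...##: next=#  (t=1,i=22, bit3=1)
  nb ...#.: next=.  (t=0,i=7, bit2=0)
  nb ....#: next=#  (t=0,i=11, bit1=1)
  nb .....: next=.  (t=5,i=10, bit0=0)
  bits 01000111100101011110001000111010 = 1201005114

1201005114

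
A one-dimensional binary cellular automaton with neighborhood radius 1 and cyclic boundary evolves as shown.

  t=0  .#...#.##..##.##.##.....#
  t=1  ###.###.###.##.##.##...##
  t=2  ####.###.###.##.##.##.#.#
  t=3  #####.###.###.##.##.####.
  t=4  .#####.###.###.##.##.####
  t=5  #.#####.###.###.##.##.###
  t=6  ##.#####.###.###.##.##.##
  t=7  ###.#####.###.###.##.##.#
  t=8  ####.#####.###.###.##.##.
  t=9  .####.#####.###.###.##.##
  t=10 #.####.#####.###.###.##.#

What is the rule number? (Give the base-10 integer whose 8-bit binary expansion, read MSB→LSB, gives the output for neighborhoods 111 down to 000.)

  nb ###: next=#  (t=1,i=0, bit7=1)
  nb ##.: next=#  (t=0,i=8, bit6=1)
  nb #.#: next=#  (t=0,i=0, bit5=1)
  nb #..: next=#  (t=0,i=2, bit4=1)
  nb .##: next=.  (t=0,i=7, bit3=0)
  nb .#.: next=#  (t=0,i=1, bit2=1)
  nb ..#: next=#  (t=0,i=4, bit1=1)
  nb ...: next=.  (t=0,i=3, bit0=0)
  bits 11110110 = 246

246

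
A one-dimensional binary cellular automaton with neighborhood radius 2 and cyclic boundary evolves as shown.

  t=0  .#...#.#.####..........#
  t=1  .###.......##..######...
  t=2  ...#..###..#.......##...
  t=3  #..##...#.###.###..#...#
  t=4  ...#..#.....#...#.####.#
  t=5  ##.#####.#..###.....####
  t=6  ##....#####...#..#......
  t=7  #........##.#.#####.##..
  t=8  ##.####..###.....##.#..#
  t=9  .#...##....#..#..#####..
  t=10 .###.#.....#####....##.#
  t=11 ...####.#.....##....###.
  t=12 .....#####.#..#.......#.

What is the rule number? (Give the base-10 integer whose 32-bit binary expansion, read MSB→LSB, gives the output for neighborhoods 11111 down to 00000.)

  ##### -> .   bit 31 = 0  t=1,i=17
  ####. -> #   bit 30 = 1  t=0,i=11
  ###.# -> #   bit 29 = 1  t=3,i=12
  ###.. -> #   bit 28 = 1  t=0,i=12
  ##.## -> .   bit 27 = 0  t=3,i=13
  ##.#. -> #   bit 26 = 1  t=4,i=22
  ##..# -> .   bit 25 = 0  t=1,i=13
  ##... -> .   bit 24 = 0  t=0,i=13
  #.### -> .   bit 23 = 0  t=0,i=9
  #.##. -> #   bit 22 = 1  t=7,i=20
  #.#.# -> .   bit 21 = 0  t=0,i=7
  #.#.. -> #   bit 20 = 1  t=0,i=1
  #..## -> .   bit 19 = 0  t=1,i=14
  #..#. -> #   bit 18 = 1  t=2,i=10
  #...# -> #   bit 17 = 1  t=0,i=3
  #.... -> .   bit 16 = 0  t=0,i=14
  .#### -> .   bit 15 = 0  t=0,i=10
  .###. -> .   bit 14 = 0  t=1,i=2
  .##.# -> #   bit 13 = 1  t=7,i=10
  .##.. -> .   bit 12 = 0  t=1,i=12
  .#.## -> .   bit 11 = 0  t=0,i=8
  .#.#. -> .   bit 10 = 0  t=0,i=0
  .#..# -> #   bit 9 = 1  t=2,i=4
  .#... -> #   bit 8 = 1  t=0,i=2
  ..### -> .   bit 7 = 0  t=1,i=1
  ..##. -> #   bit 6 = 1  t=1,i=11
  ..#.# -> .   bit 5 = 0  t=0,i=5
  ..#.. -> #   bit 4 = 1  t=2,i=3
  ...## -> .   bit 3 = 0  t=1,i=0
  ...#. -> .   bit 2 = 0  t=0,i=4
  ....# -> .   bit 1 = 0  t=0,i=21
  ..... -> #   bit 0 = 1  t=0,i=15
  bits 01110100010101100010001101010001 = 1951802193

1951802193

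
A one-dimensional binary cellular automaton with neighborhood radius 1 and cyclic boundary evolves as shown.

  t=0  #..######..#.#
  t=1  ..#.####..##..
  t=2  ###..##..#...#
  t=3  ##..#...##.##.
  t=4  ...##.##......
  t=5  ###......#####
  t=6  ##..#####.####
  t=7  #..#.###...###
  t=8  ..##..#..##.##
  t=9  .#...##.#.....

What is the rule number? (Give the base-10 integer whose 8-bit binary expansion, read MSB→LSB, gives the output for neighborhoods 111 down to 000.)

  [7] ### => #  t=0,i=4
  [6] ##. => .  t=0,i=0
  [5] #.# => .  t=0,i=12
  [4] #.. => .  t=0,i=1
  [3] .## => .  t=0,i=3
  [2] .#. => #  t=0,i=11
  [1] ..# => #  t=0,i=2
  [0] ... => #  t=1,i=0
  bits 10000111 = 135

135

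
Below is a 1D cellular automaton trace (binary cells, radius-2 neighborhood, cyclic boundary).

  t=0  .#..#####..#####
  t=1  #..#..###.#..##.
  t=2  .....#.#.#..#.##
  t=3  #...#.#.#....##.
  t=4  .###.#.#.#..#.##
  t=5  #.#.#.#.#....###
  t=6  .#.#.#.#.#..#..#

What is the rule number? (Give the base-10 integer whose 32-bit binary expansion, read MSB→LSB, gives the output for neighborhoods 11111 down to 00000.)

3712642316

  ##### -> #   bit 31 = 1  t=0,i=6
  ####. -> #   bit 30 = 1  t=0,i=7
  ###.# -> .   bit 29 = 0  t=0,i=15
  ###.. -> #   bit 28 = 1  t=0,i=8
  ##.## -> #   bit 27 = 1  t=4,i=0
  ##.#. -> #   bit 26 = 1  t=0,i=0
  ##..# -> .   bit 25 = 0  t=0,i=9
  ##... -> #   bit 24 = 1  t=2,i=0
  #.### -> .   bit 23 = 0  t=4,i=1
  #.##. -> #   bit 22 = 1  t=2,i=14
  #.#.# -> .   bit 21 = 0  t=2,i=7
  #.#.. -> .   bit 20 = 0  t=0,i=1
  #..## -> #   bit 19 = 1  t=0,i=3
  #..#. -> .   bit 18 = 0  t=1,i=2
  #...# -> #   bit 17 = 1  t=3,i=2
  #.... -> .   bit 16 = 0  t=2,i=1
  .#### -> .   bit 15 = 0  t=0,i=5
  .###. -> #   bit 14 = 1  t=1,i=7
  .##.# -> #   bit 13 = 1  t=1,i=14
  .##.. -> .   bit 12 = 0  t=2,i=15
  .#.## -> #   bit 11 = 1  t=2,i=13
  .#.#. -> #   bit 10 = 1  t=2,i=6
  .#..# -> .   bit 9 = 0  t=0,i=2
  .#... -> #   bit 8 = 1  t=3,i=1
  ..### -> .   bit 7 = 0  t=0,i=4
  ..##. -> .   bit 6 = 0  t=1,i=13
  ..#.# -> .   bit 5 = 0  t=2,i=5
  ..#.. -> .   bit 4 = 0  t=1,i=3
  ...## -> #   bit 3 = 1  t=3,i=12
  ...#. -> #   bit 2 = 1  t=2,i=4
  ....# -> .   bit 1 = 0  t=2,i=3
  ..... -> .   bit 0 = 0  t=2,i=2
  bits 11011101010010100110110100001100 = 3712642316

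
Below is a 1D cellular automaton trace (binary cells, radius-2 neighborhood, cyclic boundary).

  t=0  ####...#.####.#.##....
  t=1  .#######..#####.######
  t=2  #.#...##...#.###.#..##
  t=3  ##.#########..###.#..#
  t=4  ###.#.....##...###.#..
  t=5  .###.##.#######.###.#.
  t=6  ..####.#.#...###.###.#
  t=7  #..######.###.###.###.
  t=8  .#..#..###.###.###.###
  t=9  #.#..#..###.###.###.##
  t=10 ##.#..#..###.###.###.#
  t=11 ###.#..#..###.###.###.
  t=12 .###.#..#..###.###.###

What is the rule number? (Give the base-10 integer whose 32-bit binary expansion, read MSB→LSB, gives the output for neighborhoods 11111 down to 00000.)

2103695214

  nb #####: next=.  (t=1,i=3, bit31=0)
  nb ####.: next=#  (t=0,i=2, bit30=1)
  nb ###.#: next=#  (t=0,i=12, bit29=1)
  nb ###..: next=#  (t=0,i=3, bit28=1)
  nb ##.##: next=#  (t=1,i=0, bit27=1)
  nb ##.#.: next=#  (t=0,i=13, bit26=1)
  nb ##..#: next=.  (t=1,i=8, bit25=0)
  nb ##...: next=#  (t=0,i=4, bit24=1)
  nb #.###: next=.  (t=0,i=9, bit23=0)
  nb #.##.: next=#  (t=0,i=16, bit22=1)
  nb #.#.#: next=#  (t=0,i=14, bit21=1)
  nb #.#..: next=.  (t=2,i=2, bit20=0)
  nb #..##: next=.  (t=1,i=9, bit19=0)
  nb #..#.: next=.  (t=8,i=3, bit18=0)
  nb #...#: next=#  (t=0,i=5, bit17=1)
  nb #....: next=#  (t=0,i=19, bit16=1)
  nb .####: next=#  (t=0,i=1, bit15=1)
  nb .###.: next=#  (t=2,i=14, bit14=1)
  nb .##.#: next=.  (t=5,i=6, bit13=0)
  nb .##..: next=#  (t=0,i=17, bit12=1)
  nb .#.##: next=.  (t=0,i=8, bit11=0)
  nb .#.#.: next=#  (t=6,i=8, bit10=1)
  nb .#..#: next=#  (t=2,i=18, bit9=1)
  nb .#...: next=#  (t=2,i=3, bit8=1)
  nb ..###: next=.  (t=0,i=0, bit7=0)
  nb ..##.: next=#  (t=2,i=6, bit6=1)
  nb ..#.#: next=#  (t=0,i=7, bit5=1)
  nb ..#..: next=.  (t=8,i=4, bit4=0)
  nb ...##: next=#  (t=0,i=21, bit3=1)
  nb ...#.: next=#  (t=0,i=6, bit2=1)
  nb ....#: next=#  (t=0,i=20, bit1=1)
  nb .....: next=.  (t=4,i=7, bit0=0)
  bits 01111101011000111101011101101110 = 2103695214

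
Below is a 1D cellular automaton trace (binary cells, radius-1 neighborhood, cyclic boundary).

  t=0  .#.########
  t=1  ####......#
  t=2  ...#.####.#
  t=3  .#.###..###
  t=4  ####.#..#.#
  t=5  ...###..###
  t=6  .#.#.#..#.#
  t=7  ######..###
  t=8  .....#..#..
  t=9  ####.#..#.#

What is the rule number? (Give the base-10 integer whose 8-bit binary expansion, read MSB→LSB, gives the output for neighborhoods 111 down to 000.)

109

  nb ###: next=.  (t=0,i=4, bit7=0)
  nb ##.: next=#  (t=0,i=10, bit6=1)
  nb #.#: next=#  (t=0,i=0, bit5=1)
  nb #..: next=.  (t=1,i=4, bit4=0)
  nb .##: next=#  (t=0,i=3, bit3=1)
  nb .#.: next=#  (t=0,i=1, bit2=1)
  nb ..#: next=.  (t=1,i=9, bit1=0)
  nb ...: next=#  (t=1,i=5, bit0=1)
  bits 01101101 = 109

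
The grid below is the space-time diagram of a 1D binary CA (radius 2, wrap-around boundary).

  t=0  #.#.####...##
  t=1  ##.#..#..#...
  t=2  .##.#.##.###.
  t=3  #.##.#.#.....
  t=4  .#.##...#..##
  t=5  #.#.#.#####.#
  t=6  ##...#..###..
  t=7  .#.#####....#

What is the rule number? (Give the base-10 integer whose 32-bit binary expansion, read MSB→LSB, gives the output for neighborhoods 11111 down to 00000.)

3825875734

  nb #####: next=#  (t=5,i=8, bit31=1)
  nb ####.: next=#  (t=0,i=6, bit30=1)
  nb ###.#: next=#  (t=0,i=0, bit29=1)
  nb ###..: next=.  (t=0,i=7, bit28=0)
  nb ##.##: next=.  (t=2,i=8, bit27=0)
  nb ##.#.: next=#  (t=0,i=1, bit26=1)
  nb ##..#: next=.  (t=2,i=12, bit25=0)
  nb ##...: next=.  (t=0,i=8, bit24=0)
  nb #.###: next=.  (t=0,i=4, bit23=0)
  nb #.##.: next=.  (t=2,i=6, bit22=0)
  nb #.#.#: next=.  (t=0,i=2, bit21=0)
  nb #.#..: next=.  (t=1,i=3, bit20=0)
  nb #..##: next=#  (t=2,i=0, bit19=1)
  nb #..#.: next=.  (t=1,i=5, bit18=0)
  nb #...#: next=#  (t=0,i=9, bit17=1)
  nb #....: next=.  (t=3,i=9, bit16=0)
  nb .####: next=.  (t=0,i=5, bit15=0)
  nb .###.: next=.  (t=0,i=12, bit14=0)
  nb .##.#: next=#  (t=1,i=1, bit13=1)
  nb .##..: next=#  (t=4,i=4, bit12=1)
  nb .#.##: next=#  (t=0,i=3, bit11=1)
  nb .#.#.: next=.  (t=3,i=6, bit10=0)
  nb .#..#: next=#  (t=1,i=4, bit9=1)
  nb .#...: next=#  (t=1,i=10, bit8=1)
  nb ..###: next=.  (t=0,i=11, bit7=0)
  nb ..##.: next=.  (t=1,i=0, bit6=0)
  nb ..#.#: next=.  (t=3,i=0, bit5=0)
  nb ..#..: next=#  (t=1,i=6, bit4=1)
  nb ...##: next=.  (t=0,i=10, bit3=0)
  nb ...#.: next=#  (t=3,i=12, bit2=1)
  nb ....#: next=#  (t=3,i=11, bit1=1)
  nb .....: next=.  (t=3,i=10, bit0=0)
  bits 11100100000010100011101100010110 = 3825875734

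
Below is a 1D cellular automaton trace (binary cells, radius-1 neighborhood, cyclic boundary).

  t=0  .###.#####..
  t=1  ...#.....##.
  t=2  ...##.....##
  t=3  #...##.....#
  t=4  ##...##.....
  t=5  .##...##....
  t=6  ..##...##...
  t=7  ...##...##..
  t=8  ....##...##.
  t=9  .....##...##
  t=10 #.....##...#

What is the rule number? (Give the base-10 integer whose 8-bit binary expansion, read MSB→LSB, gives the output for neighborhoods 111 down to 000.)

  ###|.  b7=0 t=0,i=2
  ##.|#  b6=1 t=0,i=3
  #.#|.  b5=0 t=0,i=4
  #..|#  b4=1 t=0,i=10
  .##|.  b3=0 t=0,i=1
  .#.|#  b2=1 t=1,i=3
  ..#|.  b1=0 t=0,i=0
  ...|.  b0=0 t=0,i=11
  bits 01010100 = 84

84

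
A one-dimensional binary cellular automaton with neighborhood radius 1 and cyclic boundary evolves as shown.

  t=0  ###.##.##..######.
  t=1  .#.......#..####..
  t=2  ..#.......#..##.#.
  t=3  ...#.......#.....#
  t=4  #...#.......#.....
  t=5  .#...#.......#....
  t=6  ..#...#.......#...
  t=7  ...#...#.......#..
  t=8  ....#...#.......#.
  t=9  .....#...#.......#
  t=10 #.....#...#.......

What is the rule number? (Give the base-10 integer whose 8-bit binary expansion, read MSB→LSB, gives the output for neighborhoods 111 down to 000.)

144

  ###|#  b7=1 t=0,i=1
  ##.|.  b6=0 t=0,i=2
  #.#|.  b5=0 t=0,i=3
  #..|#  b4=1 t=0,i=9
  .##|.  b3=0 t=0,i=0
  .#.|.  b2=0 t=1,i=1
  ..#|.  b1=0 t=0,i=10
  ...|.  b0=0 t=1,i=3
  bits 10010000 = 144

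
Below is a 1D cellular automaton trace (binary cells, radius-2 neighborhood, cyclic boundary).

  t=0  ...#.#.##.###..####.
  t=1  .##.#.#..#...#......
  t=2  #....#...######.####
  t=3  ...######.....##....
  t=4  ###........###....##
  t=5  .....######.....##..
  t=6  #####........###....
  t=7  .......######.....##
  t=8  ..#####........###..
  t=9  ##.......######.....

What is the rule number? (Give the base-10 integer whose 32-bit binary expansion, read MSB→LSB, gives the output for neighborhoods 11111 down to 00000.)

704777503

  ##### -> .   bit 31 = 0  t=2,i=11
  ####. -> .   bit 30 = 0  t=0,i=17
  ###.# -> #   bit 29 = 1  t=2,i=14
  ###.. -> .   bit 28 = 0  t=0,i=12
  ##.## -> #   bit 27 = 1  t=0,i=9
  ##.#. -> .   bit 26 = 0  t=1,i=3
  ##..# -> #   bit 25 = 1  t=0,i=13
  ##... -> .   bit 24 = 0  t=0,i=19
  #.### -> .   bit 23 = 0  t=0,i=10
  #.##. -> .   bit 22 = 0  t=0,i=7
  #.#.# -> .   bit 21 = 0  t=0,i=5
  #.#.. -> .   bit 20 = 0  t=1,i=6
  #..## -> .   bit 19 = 0  t=0,i=14
  #..#. -> .   bit 18 = 0  t=1,i=8
  #...# -> #   bit 17 = 1  t=1,i=11
  #.... -> .   bit 16 = 0  t=0,i=0
  .#### -> .   bit 15 = 0  t=0,i=16
  .###. -> .   bit 14 = 0  t=0,i=11
  .##.# -> .   bit 13 = 0  t=0,i=8
  .##.. -> .   bit 12 = 0  t=3,i=15
  .#.## -> #   bit 11 = 1  t=0,i=6
  .#.#. -> #   bit 10 = 1  t=0,i=4
  .#..# -> .   bit 9 = 0  t=1,i=7
  .#... -> #   bit 8 = 1  t=1,i=10
  ..### -> .   bit 7 = 0  t=0,i=15
  ..##. -> .   bit 6 = 0  t=1,i=1
  ..#.# -> .   bit 5 = 0  t=0,i=3
  ..#.. -> #   bit 4 = 1  t=1,i=9
  ...## -> #   bit 3 = 1  t=1,i=0
  ...#. -> #   bit 2 = 1  t=0,i=2
  ....# -> #   bit 1 = 1  t=0,i=1
  ..... -> #   bit 0 = 1  t=1,i=16
  bits 00101010000000100000110100011111 = 704777503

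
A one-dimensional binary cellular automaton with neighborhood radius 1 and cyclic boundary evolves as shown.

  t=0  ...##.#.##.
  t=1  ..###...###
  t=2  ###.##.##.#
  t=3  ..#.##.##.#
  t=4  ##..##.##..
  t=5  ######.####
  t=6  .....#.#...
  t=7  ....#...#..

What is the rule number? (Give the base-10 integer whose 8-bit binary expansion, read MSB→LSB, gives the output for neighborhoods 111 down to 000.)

90

  [7] ### => .  t=1,i=3
  [6] ##. => #  t=0,i=4
  [5] #.# => .  t=0,i=5
  [4] #.. => #  t=0,i=10
  [3] .## => #  t=0,i=3
  [2] .#. => .  t=0,i=6
  [1] ..# => #  t=0,i=2
  [0] ... => .  t=0,i=0
  bits 01011010 = 90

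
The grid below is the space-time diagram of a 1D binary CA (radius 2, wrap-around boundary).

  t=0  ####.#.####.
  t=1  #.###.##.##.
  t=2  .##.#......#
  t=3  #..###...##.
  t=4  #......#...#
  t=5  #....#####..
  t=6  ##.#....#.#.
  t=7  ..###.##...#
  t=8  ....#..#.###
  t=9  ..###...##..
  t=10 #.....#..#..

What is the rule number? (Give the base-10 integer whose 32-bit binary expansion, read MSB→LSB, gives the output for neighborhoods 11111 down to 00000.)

  ##### -> .   bit 31 = 0  t=5,i=7
  ####. -> #   bit 30 = 1  t=0,i=2
  ###.# -> #   bit 29 = 1  t=0,i=3
  ###.. -> .   bit 28 = 0  t=3,i=5
  ##.## -> .   bit 27 = 0  t=0,i=11
  ##.#. -> #   bit 26 = 1  t=0,i=4
  ##..# -> #   bit 25 = 1  t=5,i=10
  ##... -> .   bit 24 = 0  t=3,i=6
  #.### -> #   bit 23 = 1  t=0,i=0
  #.##. -> .   bit 22 = 0  t=1,i=6
  #.#.# -> .   bit 21 = 0  t=0,i=5
  #.#.. -> #   bit 20 = 1  t=2,i=4
  #..## -> .   bit 19 = 0  t=3,i=2
  #..#. -> .   bit 18 = 0  t=5,i=11
  #...# -> #   bit 17 = 1  t=3,i=7
  #.... -> .   bit 16 = 0  t=2,i=6
  .#### -> .   bit 15 = 0  t=0,i=1
  .###. -> .   bit 14 = 0  t=1,i=3
  .##.# -> .   bit 13 = 0  t=1,i=7
  .##.. -> #   bit 12 = 1  t=4,i=0
  .#.## -> #   bit 11 = 1  t=0,i=6
  .#.#. -> .   bit 10 = 0  t=6,i=9
  .#..# -> .   bit 9 = 0  t=3,i=1
  .#... -> #   bit 8 = 1  t=2,i=5
  ..### -> .   bit 7 = 0  t=3,i=3
  ..##. -> .   bit 6 = 0  t=3,i=9
  ..#.# -> .   bit 5 = 0  t=2,i=11
  ..#.. -> #   bit 4 = 1  t=4,i=7
  ...## -> .   bit 3 = 0  t=3,i=8
  ...#. -> #   bit 2 = 1  t=2,i=10
  ....# -> #   bit 1 = 1  t=2,i=9
  ..... -> .   bit 0 = 0  t=2,i=7
  bits 01100110100100100001100100010110 = 1720850710

1720850710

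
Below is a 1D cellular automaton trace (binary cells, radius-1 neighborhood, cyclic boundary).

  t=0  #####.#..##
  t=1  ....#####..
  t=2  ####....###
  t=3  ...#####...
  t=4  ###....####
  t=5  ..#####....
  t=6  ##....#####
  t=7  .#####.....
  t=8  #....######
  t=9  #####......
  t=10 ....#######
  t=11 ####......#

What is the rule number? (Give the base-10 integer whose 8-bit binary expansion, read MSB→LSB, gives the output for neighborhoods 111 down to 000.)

  nb ###: next=.  (t=0,i=0, bit7=0)
  nb ##.: next=#  (t=0,i=4, bit6=1)
  nb #.#: next=#  (t=0,i=5, bit5=1)
  nb #..: next=#  (t=0,i=7, bit4=1)
  nb .##: next=.  (t=0,i=9, bit3=0)
  nb .#.: next=#  (t=0,i=6, bit2=1)
  nb ..#: next=#  (t=0,i=8, bit1=1)
  nb ...: next=#  (t=1,i=0, bit0=1)
  bits 01110111 = 119

119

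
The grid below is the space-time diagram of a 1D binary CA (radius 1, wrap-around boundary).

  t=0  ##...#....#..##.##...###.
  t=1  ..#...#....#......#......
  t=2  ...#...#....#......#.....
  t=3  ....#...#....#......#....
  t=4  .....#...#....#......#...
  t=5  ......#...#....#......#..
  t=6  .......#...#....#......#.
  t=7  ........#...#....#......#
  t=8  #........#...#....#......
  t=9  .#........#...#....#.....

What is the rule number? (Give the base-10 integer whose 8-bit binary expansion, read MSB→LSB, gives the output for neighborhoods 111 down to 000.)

16

  ### -> .   bit 7 = 0  t=0,i=22
  ##. -> .   bit 6 = 0  t=0,i=1
  #.# -> .   bit 5 = 0  t=0,i=15
  #.. -> #   bit 4 = 1  t=0,i=2
  .## -> .   bit 3 = 0  t=0,i=0
  .#. -> .   bit 2 = 0  t=0,i=5
  ..# -> .   bit 1 = 0  t=0,i=4
  ... -> .   bit 0 = 0  t=0,i=3
  bits 00010000 = 16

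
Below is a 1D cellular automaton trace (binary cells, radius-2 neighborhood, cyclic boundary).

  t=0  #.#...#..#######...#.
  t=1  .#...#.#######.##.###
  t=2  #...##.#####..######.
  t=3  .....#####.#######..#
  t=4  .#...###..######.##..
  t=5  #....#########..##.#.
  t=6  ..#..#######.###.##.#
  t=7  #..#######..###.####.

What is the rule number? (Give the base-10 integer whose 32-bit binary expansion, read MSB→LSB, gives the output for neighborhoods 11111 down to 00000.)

2680809124

  nb #####: next=#  (t=0,i=11, bit31=1)
  nb ####.: next=.  (t=0,i=14, bit30=0)
  nb ###.#: next=.  (t=1,i=13, bit29=0)
  nb ###..: next=#  (t=0,i=15, bit28=1)
  nb ##.##: next=#  (t=1,i=14, bit27=1)
  nb ##.#.: next=#  (t=1,i=0, bit26=1)
  nb ##..#: next=#  (t=2,i=12, bit25=1)
  nb ##...: next=#  (t=0,i=16, bit24=1)
  nb #.###: next=#  (t=1,i=7, bit23=1)
  nb #.##.: next=#  (t=1,i=15, bit22=1)
  nb #.#.#: next=.  (t=0,i=0, bit21=0)
  nb #.#..: next=.  (t=0,i=2, bit20=0)
  nb #..##: next=#  (t=0,i=8, bit19=1)
  nb #..#.: next=.  (t=3,i=19, bit18=0)
  nb #...#: next=.  (t=0,i=4, bit17=0)
  nb #....: next=#  (t=3,i=1, bit16=1)
  nb .####: next=#  (t=0,i=10, bit15=1)
  nb .###.: next=#  (t=1,i=19, bit14=1)
  nb .##.#: next=#  (t=1,i=16, bit13=1)
  nb .##..: next=.  (t=4,i=18, bit12=0)
  nb .#.##: next=.  (t=1,i=6, bit11=0)
  nb .#.#.: next=#  (t=0,i=1, bit10=1)
  nb .#..#: next=#  (t=0,i=7, bit9=1)
  nb .#...: next=.  (t=0,i=3, bit8=0)
  nb ..###: next=#  (t=0,i=9, bit7=1)
  nb ..##.: next=.  (t=2,i=4, bit6=0)
  nb ..#.#: next=#  (t=0,i=19, bit5=1)
  nb ..#..: next=.  (t=0,i=6, bit4=0)
  nb ...##: next=.  (t=2,i=3, bit3=0)
  nb ...#.: next=#  (t=0,i=5, bit2=1)
  nb ....#: next=.  (t=3,i=3, bit1=0)
  nb .....: next=.  (t=3,i=2, bit0=0)
  bits 10011111110010011110011010100100 = 2680809124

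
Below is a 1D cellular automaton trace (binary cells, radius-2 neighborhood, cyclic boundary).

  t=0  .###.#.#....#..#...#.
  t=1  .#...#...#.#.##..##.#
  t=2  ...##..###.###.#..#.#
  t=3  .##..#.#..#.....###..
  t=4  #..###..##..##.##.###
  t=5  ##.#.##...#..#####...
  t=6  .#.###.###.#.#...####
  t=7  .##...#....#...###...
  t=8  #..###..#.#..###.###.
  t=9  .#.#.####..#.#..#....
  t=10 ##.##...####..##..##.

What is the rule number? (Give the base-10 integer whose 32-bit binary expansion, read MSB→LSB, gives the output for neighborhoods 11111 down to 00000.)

  #####|.  b31=0 t=5,i=15
  ####.|.  b30=0 t=4,i=20
  ###.#|.  b29=0 t=0,i=3
  ###..|#  b28=1 t=3,i=18
  ##.##|#  b27=1 t=2,i=10
  ##.#.|.  b26=0 t=0,i=4
  ##..#|#  b25=1 t=1,i=15
  ##...|#  b24=1 t=3,i=19
  #.###|.  b23=0 t=2,i=11
  #.##.|#  b22=1 t=1,i=13
  #.#.#|#  b21=1 t=0,i=5
  #.#..|.  b20=0 t=0,i=7
  #..##|.  b19=0 t=0,i=0
  #..#.|#  b18=1 t=0,i=14
  #...#|#  b17=1 t=0,i=17
  #....|#  b16=1 t=0,i=9
  .####|.  b15=0 t=4,i=19
  .###.|.  b14=0 t=0,i=2
  .##.#|#  b13=1 t=1,i=18
  .##..|.  b12=0 t=1,i=14
  .#.##|#  b11=1 t=1,i=12
  .#.#.|.  b10=0 t=0,i=6
  .#..#|#  b9=1 t=0,i=13
  .#...|.  b8=0 t=0,i=8
  ..###|#  b7=1 t=0,i=1
  ..##.|.  b6=0 t=1,i=17
  ..#.#|#  b5=1 t=1,i=9
  ..#..|.  b4=0 t=0,i=12
  ...##|#  b3=1 t=2,i=2
  ...#.|#  b2=1 t=0,i=11
  ....#|.  b1=0 t=0,i=10
  .....|#  b0=1 t=3,i=13
  bits 00011011011001110010101010101101 = 459745965

459745965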